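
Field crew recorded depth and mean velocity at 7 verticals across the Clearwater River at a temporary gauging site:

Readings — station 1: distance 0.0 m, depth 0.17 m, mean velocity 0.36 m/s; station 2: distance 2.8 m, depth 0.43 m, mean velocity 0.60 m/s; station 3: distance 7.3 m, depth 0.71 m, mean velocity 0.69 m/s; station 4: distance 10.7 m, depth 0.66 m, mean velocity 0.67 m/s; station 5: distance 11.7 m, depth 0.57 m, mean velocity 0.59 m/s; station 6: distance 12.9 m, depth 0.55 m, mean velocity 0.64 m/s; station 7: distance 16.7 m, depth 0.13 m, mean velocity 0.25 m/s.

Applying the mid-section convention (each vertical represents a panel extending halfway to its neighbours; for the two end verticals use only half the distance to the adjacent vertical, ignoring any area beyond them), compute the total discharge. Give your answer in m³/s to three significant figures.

w_1 = (2.8 − 0.0)/2 = 1.4 m; q_1 = 0.36 × 0.17 × 1.4 = 0.08568 m³/s
w_2 = (7.3 − 0.0)/2 = 3.65 m; q_2 = 0.60 × 0.43 × 3.65 = 0.9417 m³/s
w_3 = (10.7 − 2.8)/2 = 3.95 m; q_3 = 0.69 × 0.71 × 3.95 = 1.935 m³/s
w_4 = (11.7 − 7.3)/2 = 2.2 m; q_4 = 0.67 × 0.66 × 2.2 = 0.9728 m³/s
w_5 = (12.9 − 10.7)/2 = 1.1 m; q_5 = 0.59 × 0.57 × 1.1 = 0.3699 m³/s
w_6 = (16.7 − 11.7)/2 = 2.5 m; q_6 = 0.64 × 0.55 × 2.5 = 0.8800 m³/s
w_7 = (16.7 − 12.9)/2 = 1.9 m; q_7 = 0.25 × 0.13 × 1.9 = 0.06175 m³/s
Q = Σ qᵢ = 5.247 m³/s

5.25 m³/s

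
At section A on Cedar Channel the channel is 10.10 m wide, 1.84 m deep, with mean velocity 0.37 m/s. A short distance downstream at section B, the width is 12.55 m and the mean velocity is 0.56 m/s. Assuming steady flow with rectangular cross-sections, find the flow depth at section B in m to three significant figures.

0.978 m

Q = A₁V₁ = (10.10×1.84) × 0.37 = 6.876 m³/s
d₂ = Q/(b₂ V₂) = 6.876/(12.55×0.56) = 0.9784 m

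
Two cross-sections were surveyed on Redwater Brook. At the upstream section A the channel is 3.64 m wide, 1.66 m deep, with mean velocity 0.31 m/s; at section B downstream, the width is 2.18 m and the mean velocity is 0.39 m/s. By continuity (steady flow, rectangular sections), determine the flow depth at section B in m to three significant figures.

Q = A₁V₁ = (3.64×1.66) × 0.31 = 1.873 m³/s
d₂ = Q/(b₂ V₂) = 1.873/(2.18×0.39) = 2.203 m

2.20 m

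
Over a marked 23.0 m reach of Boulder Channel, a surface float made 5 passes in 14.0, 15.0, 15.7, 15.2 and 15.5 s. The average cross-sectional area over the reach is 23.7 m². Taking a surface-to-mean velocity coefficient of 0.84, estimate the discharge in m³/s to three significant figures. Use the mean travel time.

30.4 m³/s

t̄ = (14.0 + 15.0 + 15.7 + 15.2 + 15.5) / 5 = 15.08 s
v_surface = L / t̄ = 23.0 / 15.08 = 1.525 m/s
v_mean = 0.84 × 1.525 = 1.281 m/s
Q = A × v_mean = 23.7 × 1.281 = 30.36 m³/s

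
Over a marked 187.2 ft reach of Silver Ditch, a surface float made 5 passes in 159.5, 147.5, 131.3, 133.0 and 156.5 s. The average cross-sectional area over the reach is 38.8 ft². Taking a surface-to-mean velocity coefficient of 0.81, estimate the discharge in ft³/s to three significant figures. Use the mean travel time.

t̄ = (159.5 + 147.5 + 131.3 + 133.0 + 156.5) / 5 = 145.56 s
v_surface = L / t̄ = 187.2 / 145.56 = 1.286 ft/s
v_mean = 0.81 × 1.286 = 1.042 ft/s
Q = A × v_mean = 38.8 × 1.042 = 40.42 ft³/s

40.4 ft³/s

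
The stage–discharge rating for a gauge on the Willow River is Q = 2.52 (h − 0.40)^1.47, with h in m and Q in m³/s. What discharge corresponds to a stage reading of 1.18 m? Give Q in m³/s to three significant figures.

Q = 2.52 × (1.18 − 0.40)^1.47 = 2.52 × 0.78^1.47 = 1.749 m³/s

1.75 m³/s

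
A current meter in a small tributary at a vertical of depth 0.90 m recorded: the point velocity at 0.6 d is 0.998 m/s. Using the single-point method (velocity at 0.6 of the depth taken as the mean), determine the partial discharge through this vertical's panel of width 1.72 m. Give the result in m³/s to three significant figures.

1.54 m³/s

v̄ = v₀.₆ = 0.998 m/s
q = v̄ × d × w = 0.9980 × 0.90 × 1.72 = 1.545 m³/s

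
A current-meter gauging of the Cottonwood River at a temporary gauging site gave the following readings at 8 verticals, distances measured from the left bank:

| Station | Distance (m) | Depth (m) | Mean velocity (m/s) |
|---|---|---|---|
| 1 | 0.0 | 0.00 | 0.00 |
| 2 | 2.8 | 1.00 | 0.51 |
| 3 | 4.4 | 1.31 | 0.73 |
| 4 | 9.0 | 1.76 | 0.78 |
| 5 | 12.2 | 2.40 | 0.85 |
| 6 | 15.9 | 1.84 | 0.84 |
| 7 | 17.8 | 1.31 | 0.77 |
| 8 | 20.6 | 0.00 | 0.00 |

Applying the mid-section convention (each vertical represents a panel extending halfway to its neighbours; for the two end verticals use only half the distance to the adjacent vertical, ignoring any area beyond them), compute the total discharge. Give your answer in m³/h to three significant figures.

w_2 = (4.4 − 0.0)/2 = 2.2 m; q_2 = 0.51 × 1.00 × 2.2 = 1.122 m³/s
w_3 = (9.0 − 2.8)/2 = 3.1 m; q_3 = 0.73 × 1.31 × 3.1 = 2.965 m³/s
w_4 = (12.2 − 4.4)/2 = 3.9 m; q_4 = 0.78 × 1.76 × 3.9 = 5.354 m³/s
w_5 = (15.9 − 9.0)/2 = 3.45 m; q_5 = 0.85 × 2.40 × 3.45 = 7.038 m³/s
w_6 = (17.8 − 12.2)/2 = 2.8 m; q_6 = 0.84 × 1.84 × 2.8 = 4.328 m³/s
w_7 = (20.6 − 15.9)/2 = 2.35 m; q_7 = 0.77 × 1.31 × 2.35 = 2.370 m³/s
Stations 1, 8 contribute zero (depth or velocity is 0).
Q = Σ qᵢ = 23.18 m³/s
= 23.18 × 3600 = 83440 m³/h

83400 m³/h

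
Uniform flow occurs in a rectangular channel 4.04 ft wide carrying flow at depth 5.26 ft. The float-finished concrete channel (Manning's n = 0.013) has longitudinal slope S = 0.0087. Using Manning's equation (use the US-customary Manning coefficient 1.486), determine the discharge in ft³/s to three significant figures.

A = b·y = 4.04 × 5.26 = 21.25 ft²
P = b + 2y = 4.04 + 2×5.26 = 14.56 ft
R = A/P = 21.25/14.56 = 1.460 ft
Q = (1.486/n)·A·R^(2/3)·S^(1/2) = (1.486/0.013) × 21.25 × 1.460^(2/3) × 0.0087^(1/2) = 291.5 ft³/s

292 ft³/s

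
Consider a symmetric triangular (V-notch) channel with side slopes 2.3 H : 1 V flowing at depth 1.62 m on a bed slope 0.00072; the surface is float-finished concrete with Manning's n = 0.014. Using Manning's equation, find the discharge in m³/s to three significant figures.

9.49 m³/s

A = z·y² = 2.3×1.62² = 6.036 m²
P = 2y√(1+z²) = 2×1.62×√(1+2.3²) = 8.126 m
R = A/P = 6.036/8.126 = 0.7428 m
Q = (1/n)·A·R^(2/3)·S^(1/2) = (1/0.014) × 6.036 × 0.7428^(2/3) × 0.00072^(1/2) = 9.489 m³/s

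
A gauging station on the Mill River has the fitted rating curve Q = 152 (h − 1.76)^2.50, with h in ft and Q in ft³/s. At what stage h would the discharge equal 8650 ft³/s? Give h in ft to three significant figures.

6.80 ft

h − h₀ = (Q/C)^(1/b) = (8650/152)^(1/2.50) = 5.036 ft
h = 1.76 + 5.036 = 6.796 ft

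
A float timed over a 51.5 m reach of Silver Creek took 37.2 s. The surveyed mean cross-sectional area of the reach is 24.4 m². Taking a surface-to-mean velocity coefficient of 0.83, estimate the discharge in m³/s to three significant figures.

28.0 m³/s

v_surface = L / t̄ = 51.5 / 37.2 = 1.384 m/s
v_mean = 0.83 × 1.384 = 1.149 m/s
Q = A × v_mean = 24.4 × 1.149 = 28.04 m³/s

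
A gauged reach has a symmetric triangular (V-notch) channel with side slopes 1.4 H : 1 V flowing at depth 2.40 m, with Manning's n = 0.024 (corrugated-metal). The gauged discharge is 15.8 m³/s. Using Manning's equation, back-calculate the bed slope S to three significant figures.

A = z·y² = 1.4×2.40² = 8.064 m²
P = 2y√(1+z²) = 2×2.40×√(1+1.4²) = 8.258 m
R = A/P = 8.064/8.258 = 0.9765 m
S = (Q·n / (1·A·R^(2/3)))² = (15.8×0.024 / (1×8.064×0.9843))² = 0.002283

0.00228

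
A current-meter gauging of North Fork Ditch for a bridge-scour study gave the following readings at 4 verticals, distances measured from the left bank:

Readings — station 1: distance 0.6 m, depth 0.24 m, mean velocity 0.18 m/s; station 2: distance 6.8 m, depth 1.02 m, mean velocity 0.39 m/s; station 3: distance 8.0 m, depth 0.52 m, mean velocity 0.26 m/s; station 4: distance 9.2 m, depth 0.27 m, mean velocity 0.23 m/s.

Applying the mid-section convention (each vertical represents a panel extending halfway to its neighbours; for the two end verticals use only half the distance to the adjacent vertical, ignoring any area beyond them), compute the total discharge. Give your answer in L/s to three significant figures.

w_1 = (6.8 − 0.6)/2 = 3.1 m; q_1 = 0.18 × 0.24 × 3.1 = 0.1339 m³/s
w_2 = (8.0 − 0.6)/2 = 3.7 m; q_2 = 0.39 × 1.02 × 3.7 = 1.472 m³/s
w_3 = (9.2 − 6.8)/2 = 1.2 m; q_3 = 0.26 × 0.52 × 1.2 = 0.1622 m³/s
w_4 = (9.2 − 8.0)/2 = 0.6 m; q_4 = 0.23 × 0.27 × 0.6 = 0.03726 m³/s
Q = Σ qᵢ = 1.805 m³/s
= 1.805 × 1000 = 1805 L/s

1810 L/s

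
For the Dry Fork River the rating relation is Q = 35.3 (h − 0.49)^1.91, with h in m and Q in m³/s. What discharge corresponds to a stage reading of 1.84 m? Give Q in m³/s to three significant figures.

62.6 m³/s

Q = 35.3 × (1.84 − 0.49)^1.91 = 35.3 × 1.35^1.91 = 62.62 m³/s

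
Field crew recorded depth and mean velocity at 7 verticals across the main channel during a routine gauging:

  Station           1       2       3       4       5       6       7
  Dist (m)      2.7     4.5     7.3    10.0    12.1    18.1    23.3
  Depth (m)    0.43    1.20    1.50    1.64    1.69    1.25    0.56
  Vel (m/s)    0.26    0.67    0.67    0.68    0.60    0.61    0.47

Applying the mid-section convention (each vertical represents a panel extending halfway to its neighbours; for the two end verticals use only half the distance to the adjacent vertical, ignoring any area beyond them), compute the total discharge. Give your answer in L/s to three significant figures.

16500 L/s

w_1 = (4.5 − 2.7)/2 = 0.9 m; q_1 = 0.26 × 0.43 × 0.9 = 0.1006 m³/s
w_2 = (7.3 − 2.7)/2 = 2.3 m; q_2 = 0.67 × 1.20 × 2.3 = 1.849 m³/s
w_3 = (10.0 − 4.5)/2 = 2.75 m; q_3 = 0.67 × 1.50 × 2.75 = 2.764 m³/s
w_4 = (12.1 − 7.3)/2 = 2.4 m; q_4 = 0.68 × 1.64 × 2.4 = 2.676 m³/s
w_5 = (18.1 − 10.0)/2 = 4.05 m; q_5 = 0.60 × 1.69 × 4.05 = 4.107 m³/s
w_6 = (23.3 − 12.1)/2 = 5.6 m; q_6 = 0.61 × 1.25 × 5.6 = 4.270 m³/s
w_7 = (23.3 − 18.1)/2 = 2.6 m; q_7 = 0.47 × 0.56 × 2.6 = 0.6843 m³/s
Q = Σ qᵢ = 16.45 m³/s
= 16.45 × 1000 = 16450 L/s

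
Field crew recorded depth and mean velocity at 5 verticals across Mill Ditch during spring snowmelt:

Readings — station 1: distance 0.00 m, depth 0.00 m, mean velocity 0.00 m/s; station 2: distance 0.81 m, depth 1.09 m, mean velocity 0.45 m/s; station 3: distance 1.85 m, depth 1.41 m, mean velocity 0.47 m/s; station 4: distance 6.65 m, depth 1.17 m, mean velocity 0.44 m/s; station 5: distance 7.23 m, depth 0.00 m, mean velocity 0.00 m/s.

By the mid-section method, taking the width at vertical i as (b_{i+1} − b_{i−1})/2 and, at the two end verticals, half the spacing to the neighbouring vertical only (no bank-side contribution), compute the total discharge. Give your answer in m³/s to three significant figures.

3.77 m³/s

w_2 = (1.85 − 0.00)/2 = 0.925 m; q_2 = 0.45 × 1.09 × 0.925 = 0.4537 m³/s
w_3 = (6.65 − 0.81)/2 = 2.92 m; q_3 = 0.47 × 1.41 × 2.92 = 1.935 m³/s
w_4 = (7.23 − 1.85)/2 = 2.69 m; q_4 = 0.44 × 1.17 × 2.69 = 1.385 m³/s
Stations 1, 5 contribute zero (depth or velocity is 0).
Q = Σ qᵢ = 3.774 m³/s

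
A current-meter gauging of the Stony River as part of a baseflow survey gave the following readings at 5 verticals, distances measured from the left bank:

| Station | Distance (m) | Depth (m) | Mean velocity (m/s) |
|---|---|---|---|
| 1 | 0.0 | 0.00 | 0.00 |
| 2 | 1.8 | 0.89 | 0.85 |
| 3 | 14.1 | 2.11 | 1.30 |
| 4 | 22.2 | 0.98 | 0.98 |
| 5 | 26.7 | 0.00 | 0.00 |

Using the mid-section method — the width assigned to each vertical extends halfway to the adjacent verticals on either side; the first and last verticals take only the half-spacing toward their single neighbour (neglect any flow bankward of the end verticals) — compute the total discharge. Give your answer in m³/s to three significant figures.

39.4 m³/s

w_2 = (14.1 − 0.0)/2 = 7.05 m; q_2 = 0.85 × 0.89 × 7.05 = 5.333 m³/s
w_3 = (22.2 − 1.8)/2 = 10.2 m; q_3 = 1.30 × 2.11 × 10.2 = 27.98 m³/s
w_4 = (26.7 − 14.1)/2 = 6.3 m; q_4 = 0.98 × 0.98 × 6.3 = 6.051 m³/s
Stations 1, 5 contribute zero (depth or velocity is 0).
Q = Σ qᵢ = 39.36 m³/s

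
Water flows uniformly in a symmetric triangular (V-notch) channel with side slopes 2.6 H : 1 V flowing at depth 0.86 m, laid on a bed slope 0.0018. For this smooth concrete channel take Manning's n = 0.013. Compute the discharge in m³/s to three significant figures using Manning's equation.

A = z·y² = 2.6×0.86² = 1.923 m²
P = 2y√(1+z²) = 2×0.86×√(1+2.6²) = 4.791 m
R = A/P = 1.923/4.791 = 0.4013 m
Q = (1/n)·A·R^(2/3)·S^(1/2) = (1/0.013) × 1.923 × 0.4013^(2/3) × 0.0018^(1/2) = 3.415 m³/s

3.41 m³/s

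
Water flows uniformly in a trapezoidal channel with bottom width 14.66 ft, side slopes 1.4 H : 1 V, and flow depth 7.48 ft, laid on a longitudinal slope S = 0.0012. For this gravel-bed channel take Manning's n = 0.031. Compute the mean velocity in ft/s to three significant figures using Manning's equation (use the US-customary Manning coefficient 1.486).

A = (b + z·y)·y = (14.66 + 1.4×7.48)×7.48 = 188.0 ft²
P = b + 2y√(1+z²) = 14.66 + 2×7.48×√(1+1.4²) = 40.40 ft
R = A/P = 188.0/40.40 = 4.653 ft
Q = (1.486/n)·A·R^(2/3)·S^(1/2) = (1.486/0.031) × 188.0 × 4.653^(2/3) × 0.0012^(1/2) = 870.1 ft³/s
V = Q/A = 870.1/188.0 = 4.628 ft/s

4.63 ft/s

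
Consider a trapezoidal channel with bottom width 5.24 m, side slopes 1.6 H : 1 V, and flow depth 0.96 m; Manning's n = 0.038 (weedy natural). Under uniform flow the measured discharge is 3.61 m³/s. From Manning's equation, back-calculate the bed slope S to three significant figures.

A = (b + z·y)·y = (5.24 + 1.6×0.96)×0.96 = 6.505 m²
P = b + 2y√(1+z²) = 5.24 + 2×0.96×√(1+1.6²) = 8.863 m
R = A/P = 6.505/8.863 = 0.7340 m
S = (Q·n / (1·A·R^(2/3)))² = (3.61×0.038 / (1×6.505×0.8137))² = 0.0006717

0.000672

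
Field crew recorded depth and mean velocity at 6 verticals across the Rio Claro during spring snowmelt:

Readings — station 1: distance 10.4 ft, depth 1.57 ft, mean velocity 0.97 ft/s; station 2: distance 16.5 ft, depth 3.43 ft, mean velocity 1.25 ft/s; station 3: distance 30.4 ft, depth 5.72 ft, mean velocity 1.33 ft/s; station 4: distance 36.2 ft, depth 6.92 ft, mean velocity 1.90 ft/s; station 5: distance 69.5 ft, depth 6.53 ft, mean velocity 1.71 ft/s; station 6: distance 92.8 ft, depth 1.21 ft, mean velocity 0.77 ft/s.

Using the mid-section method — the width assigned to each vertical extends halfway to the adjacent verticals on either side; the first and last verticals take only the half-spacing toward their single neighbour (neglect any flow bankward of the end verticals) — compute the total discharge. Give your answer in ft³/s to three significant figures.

w_1 = (16.5 − 10.4)/2 = 3.05 ft; q_1 = 0.97 × 1.57 × 3.05 = 4.645 ft³/s
w_2 = (30.4 − 10.4)/2 = 10 ft; q_2 = 1.25 × 3.43 × 10 = 42.88 ft³/s
w_3 = (36.2 − 16.5)/2 = 9.85 ft; q_3 = 1.33 × 5.72 × 9.85 = 74.93 ft³/s
w_4 = (69.5 − 30.4)/2 = 19.55 ft; q_4 = 1.90 × 6.92 × 19.55 = 257.0 ft³/s
w_5 = (92.8 − 36.2)/2 = 28.3 ft; q_5 = 1.71 × 6.53 × 28.3 = 316.0 ft³/s
w_6 = (92.8 − 69.5)/2 = 11.65 ft; q_6 = 0.77 × 1.21 × 11.65 = 10.85 ft³/s
Q = Σ qᵢ = 706.4 ft³/s

706 ft³/s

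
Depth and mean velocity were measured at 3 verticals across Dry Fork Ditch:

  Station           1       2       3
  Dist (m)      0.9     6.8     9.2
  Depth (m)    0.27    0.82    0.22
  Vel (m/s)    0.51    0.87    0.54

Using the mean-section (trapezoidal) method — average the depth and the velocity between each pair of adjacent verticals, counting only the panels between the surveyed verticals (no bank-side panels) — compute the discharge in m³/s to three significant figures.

3.10 m³/s

Panel 1-2: Δb = 5.9 m, d̄ = (0.27+0.82)/2 = 0.545, v̄ = (0.51+0.87)/2 = 0.69 → q = 5.9×0.545×0.69 = 2.219 m³/s
Panel 2-3: Δb = 2.4 m, d̄ = (0.82+0.22)/2 = 0.52, v̄ = (0.87+0.54)/2 = 0.705 → q = 2.4×0.52×0.705 = 0.8798 m³/s
Q = Σ q = 3.099 m³/s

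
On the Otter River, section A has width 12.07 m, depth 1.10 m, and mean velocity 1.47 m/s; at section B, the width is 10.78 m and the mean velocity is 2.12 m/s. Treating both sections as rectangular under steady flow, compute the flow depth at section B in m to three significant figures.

Q = A₁V₁ = (12.07×1.10) × 1.47 = 19.52 m³/s
d₂ = Q/(b₂ V₂) = 19.52/(10.78×2.12) = 0.8540 m

0.854 m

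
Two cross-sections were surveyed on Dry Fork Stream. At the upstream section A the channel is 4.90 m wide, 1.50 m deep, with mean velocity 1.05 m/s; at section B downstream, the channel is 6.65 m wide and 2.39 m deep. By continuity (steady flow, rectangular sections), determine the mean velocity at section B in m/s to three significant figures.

0.486 m/s

Q = A₁V₁ = (4.90×1.50) × 1.05 = 7.718 m³/s
A₂ = 6.65 × 2.39 = 15.89 m²
V₂ = Q/A₂ = 7.718/15.89 = 0.4856 m/s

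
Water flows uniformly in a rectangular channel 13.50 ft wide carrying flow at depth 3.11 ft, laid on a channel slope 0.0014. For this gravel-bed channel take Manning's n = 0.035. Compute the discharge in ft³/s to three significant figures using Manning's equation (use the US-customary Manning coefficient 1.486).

110 ft³/s

A = b·y = 13.50 × 3.11 = 41.99 ft²
P = b + 2y = 13.50 + 2×3.11 = 19.72 ft
R = A/P = 41.99/19.72 = 2.129 ft
Q = (1.486/n)·A·R^(2/3)·S^(1/2) = (1.486/0.035) × 41.99 × 2.129^(2/3) × 0.0014^(1/2) = 110.4 ft³/s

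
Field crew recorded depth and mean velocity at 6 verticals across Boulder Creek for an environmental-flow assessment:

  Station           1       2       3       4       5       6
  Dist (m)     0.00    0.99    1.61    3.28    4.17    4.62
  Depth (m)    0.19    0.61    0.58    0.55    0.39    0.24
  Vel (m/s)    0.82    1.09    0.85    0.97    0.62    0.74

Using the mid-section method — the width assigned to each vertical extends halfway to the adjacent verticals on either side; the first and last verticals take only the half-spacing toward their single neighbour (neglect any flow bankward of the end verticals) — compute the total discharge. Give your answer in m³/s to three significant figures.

w_1 = (0.99 − 0.00)/2 = 0.495 m; q_1 = 0.82 × 0.19 × 0.495 = 0.07712 m³/s
w_2 = (1.61 − 0.00)/2 = 0.805 m; q_2 = 1.09 × 0.61 × 0.805 = 0.5352 m³/s
w_3 = (3.28 − 0.99)/2 = 1.145 m; q_3 = 0.85 × 0.58 × 1.145 = 0.5645 m³/s
w_4 = (4.17 − 1.61)/2 = 1.28 m; q_4 = 0.97 × 0.55 × 1.28 = 0.6829 m³/s
w_5 = (4.62 − 3.28)/2 = 0.67 m; q_5 = 0.62 × 0.39 × 0.67 = 0.1620 m³/s
w_6 = (4.62 − 4.17)/2 = 0.225 m; q_6 = 0.74 × 0.24 × 0.225 = 0.03996 m³/s
Q = Σ qᵢ = 2.062 m³/s

2.06 m³/s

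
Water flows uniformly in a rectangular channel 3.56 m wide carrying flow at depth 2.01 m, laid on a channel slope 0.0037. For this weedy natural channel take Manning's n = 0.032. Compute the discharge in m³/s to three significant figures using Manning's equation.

13.1 m³/s

A = b·y = 3.56 × 2.01 = 7.156 m²
P = b + 2y = 3.56 + 2×2.01 = 7.580 m
R = A/P = 7.156/7.580 = 0.9440 m
Q = (1/n)·A·R^(2/3)·S^(1/2) = (1/0.032) × 7.156 × 0.9440^(2/3) × 0.0037^(1/2) = 13.09 m³/s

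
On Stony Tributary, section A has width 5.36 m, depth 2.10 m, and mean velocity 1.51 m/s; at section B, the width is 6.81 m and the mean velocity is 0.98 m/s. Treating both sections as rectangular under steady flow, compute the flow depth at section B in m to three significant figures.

Q = A₁V₁ = (5.36×2.10) × 1.51 = 17.00 m³/s
d₂ = Q/(b₂ V₂) = 17.00/(6.81×0.98) = 2.547 m

2.55 m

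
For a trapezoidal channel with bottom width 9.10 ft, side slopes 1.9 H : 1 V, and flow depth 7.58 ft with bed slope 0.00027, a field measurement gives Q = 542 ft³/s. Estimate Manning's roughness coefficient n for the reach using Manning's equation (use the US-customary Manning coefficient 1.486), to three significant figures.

0.0211

A = (b + z·y)·y = (9.10 + 1.9×7.58)×7.58 = 178.1 ft²
P = b + 2y√(1+z²) = 9.10 + 2×7.58×√(1+1.9²) = 41.65 ft
R = A/P = 178.1/41.65 = 4.277 ft
n = (1.486/Q)·A·R^(2/3)·S^(1/2) = (1.486/542) × 178.1 × 2.635 × 0.01643 = 0.02115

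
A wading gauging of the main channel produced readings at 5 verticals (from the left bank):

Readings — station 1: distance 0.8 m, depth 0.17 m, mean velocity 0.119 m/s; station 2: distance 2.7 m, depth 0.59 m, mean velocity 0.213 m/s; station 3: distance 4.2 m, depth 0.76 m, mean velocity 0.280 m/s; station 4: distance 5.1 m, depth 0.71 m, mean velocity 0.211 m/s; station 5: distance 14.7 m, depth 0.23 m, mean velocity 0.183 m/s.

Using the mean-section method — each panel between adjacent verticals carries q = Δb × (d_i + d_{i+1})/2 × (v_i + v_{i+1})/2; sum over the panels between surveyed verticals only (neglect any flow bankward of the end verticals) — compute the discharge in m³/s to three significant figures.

Panel 1-2: Δb = 1.9 m, d̄ = (0.17+0.59)/2 = 0.38, v̄ = (0.119+0.213)/2 = 0.166 → q = 1.9×0.38×0.166 = 0.1199 m³/s
Panel 2-3: Δb = 1.5 m, d̄ = (0.59+0.76)/2 = 0.675, v̄ = (0.213+0.280)/2 = 0.2465 → q = 1.5×0.675×0.2465 = 0.2496 m³/s
Panel 3-4: Δb = 0.9 m, d̄ = (0.76+0.71)/2 = 0.735, v̄ = (0.280+0.211)/2 = 0.2455 → q = 0.9×0.735×0.2455 = 0.1624 m³/s
Panel 4-5: Δb = 9.6 m, d̄ = (0.71+0.23)/2 = 0.47, v̄ = (0.211+0.183)/2 = 0.197 → q = 9.6×0.47×0.197 = 0.8889 m³/s
Q = Σ q = 1.421 m³/s

1.42 m³/s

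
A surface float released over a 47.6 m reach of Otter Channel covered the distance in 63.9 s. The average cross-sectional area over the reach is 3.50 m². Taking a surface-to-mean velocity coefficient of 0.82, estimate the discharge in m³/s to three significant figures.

2.14 m³/s

v_surface = L / t̄ = 47.6 / 63.9 = 0.7449 m/s
v_mean = 0.82 × 0.7449 = 0.6108 m/s
Q = A × v_mean = 3.50 × 0.6108 = 2.138 m³/s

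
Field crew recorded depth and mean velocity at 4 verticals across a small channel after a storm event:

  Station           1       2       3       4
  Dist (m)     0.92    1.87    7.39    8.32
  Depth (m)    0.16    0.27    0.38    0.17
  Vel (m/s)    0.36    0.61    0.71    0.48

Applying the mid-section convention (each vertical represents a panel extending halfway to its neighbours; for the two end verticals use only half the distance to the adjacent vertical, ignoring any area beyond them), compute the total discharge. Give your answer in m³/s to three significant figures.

w_1 = (1.87 − 0.92)/2 = 0.475 m; q_1 = 0.36 × 0.16 × 0.475 = 0.02736 m³/s
w_2 = (7.39 − 0.92)/2 = 3.235 m; q_2 = 0.61 × 0.27 × 3.235 = 0.5328 m³/s
w_3 = (8.32 − 1.87)/2 = 3.225 m; q_3 = 0.71 × 0.38 × 3.225 = 0.8701 m³/s
w_4 = (8.32 − 7.39)/2 = 0.465 m; q_4 = 0.48 × 0.17 × 0.465 = 0.03794 m³/s
Q = Σ qᵢ = 1.468 m³/s

1.47 m³/s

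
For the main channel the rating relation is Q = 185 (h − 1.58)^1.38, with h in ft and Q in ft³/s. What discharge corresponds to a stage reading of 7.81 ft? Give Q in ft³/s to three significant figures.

2310 ft³/s

Q = 185 × (7.81 − 1.58)^1.38 = 185 × 6.23^1.38 = 2310 ft³/s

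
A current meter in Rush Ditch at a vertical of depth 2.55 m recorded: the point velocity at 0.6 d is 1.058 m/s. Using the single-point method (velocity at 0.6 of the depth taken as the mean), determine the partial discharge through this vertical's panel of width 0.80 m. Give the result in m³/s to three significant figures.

2.16 m³/s

v̄ = v₀.₆ = 1.058 m/s
q = v̄ × d × w = 1.058 × 2.55 × 0.80 = 2.158 m³/s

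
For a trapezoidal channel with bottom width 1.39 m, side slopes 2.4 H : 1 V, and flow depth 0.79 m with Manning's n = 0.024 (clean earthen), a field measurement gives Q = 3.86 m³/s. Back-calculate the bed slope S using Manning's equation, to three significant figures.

0.00346

A = (b + z·y)·y = (1.39 + 2.4×0.79)×0.79 = 2.596 m²
P = b + 2y√(1+z²) = 1.39 + 2×0.79×√(1+2.4²) = 5.498 m
R = A/P = 2.596/5.498 = 0.4722 m
S = (Q·n / (1·A·R^(2/3)))² = (3.86×0.024 / (1×2.596×0.6064))² = 0.003464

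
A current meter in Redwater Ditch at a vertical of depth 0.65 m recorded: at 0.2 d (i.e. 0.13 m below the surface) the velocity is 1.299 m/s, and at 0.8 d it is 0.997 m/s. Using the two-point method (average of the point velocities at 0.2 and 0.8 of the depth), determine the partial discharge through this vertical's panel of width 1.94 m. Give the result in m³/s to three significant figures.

v̄ = (1.299 + 0.997) / 2 = 1.148 m/s
q = v̄ × d × w = 1.148 × 0.65 × 1.94 = 1.448 m³/s

1.45 m³/s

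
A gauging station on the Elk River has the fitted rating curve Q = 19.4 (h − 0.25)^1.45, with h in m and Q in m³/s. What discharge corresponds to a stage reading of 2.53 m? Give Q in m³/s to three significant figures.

Q = 19.4 × (2.53 − 0.25)^1.45 = 19.4 × 2.28^1.45 = 64.09 m³/s

64.1 m³/s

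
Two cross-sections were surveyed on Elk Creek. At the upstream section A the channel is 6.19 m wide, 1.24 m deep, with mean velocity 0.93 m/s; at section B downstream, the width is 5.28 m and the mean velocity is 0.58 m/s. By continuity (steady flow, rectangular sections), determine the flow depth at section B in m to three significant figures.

2.33 m

Q = A₁V₁ = (6.19×1.24) × 0.93 = 7.138 m³/s
d₂ = Q/(b₂ V₂) = 7.138/(5.28×0.58) = 2.331 m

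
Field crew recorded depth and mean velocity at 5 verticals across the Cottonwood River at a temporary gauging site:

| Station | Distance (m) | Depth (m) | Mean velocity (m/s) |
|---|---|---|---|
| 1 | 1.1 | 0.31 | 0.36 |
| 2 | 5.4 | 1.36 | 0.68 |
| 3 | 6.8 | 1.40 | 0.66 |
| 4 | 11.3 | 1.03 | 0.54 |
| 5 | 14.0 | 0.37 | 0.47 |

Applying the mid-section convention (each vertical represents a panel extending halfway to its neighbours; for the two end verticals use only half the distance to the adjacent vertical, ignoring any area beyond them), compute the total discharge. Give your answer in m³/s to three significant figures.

7.84 m³/s

w_1 = (5.4 − 1.1)/2 = 2.15 m; q_1 = 0.36 × 0.31 × 2.15 = 0.2399 m³/s
w_2 = (6.8 − 1.1)/2 = 2.85 m; q_2 = 0.68 × 1.36 × 2.85 = 2.636 m³/s
w_3 = (11.3 − 5.4)/2 = 2.95 m; q_3 = 0.66 × 1.40 × 2.95 = 2.726 m³/s
w_4 = (14.0 − 6.8)/2 = 3.6 m; q_4 = 0.54 × 1.03 × 3.6 = 2.002 m³/s
w_5 = (14.0 − 11.3)/2 = 1.35 m; q_5 = 0.47 × 0.37 × 1.35 = 0.2348 m³/s
Q = Σ qᵢ = 7.839 m³/s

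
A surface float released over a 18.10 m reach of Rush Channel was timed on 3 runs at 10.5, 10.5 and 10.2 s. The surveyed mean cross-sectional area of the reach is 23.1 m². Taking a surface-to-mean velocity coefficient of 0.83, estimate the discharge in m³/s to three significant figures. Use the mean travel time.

t̄ = (10.5 + 10.5 + 10.2) / 3 = 10.4 s
v_surface = L / t̄ = 18.10 / 10.4 = 1.740 m/s
v_mean = 0.83 × 1.740 = 1.445 m/s
Q = A × v_mean = 23.1 × 1.445 = 33.37 m³/s

33.4 m³/s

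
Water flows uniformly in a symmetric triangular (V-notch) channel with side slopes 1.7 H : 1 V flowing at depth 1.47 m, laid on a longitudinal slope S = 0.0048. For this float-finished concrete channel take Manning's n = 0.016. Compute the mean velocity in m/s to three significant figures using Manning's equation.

A = z·y² = 1.7×1.47² = 3.674 m²
P = 2y√(1+z²) = 2×1.47×√(1+1.7²) = 5.799 m
R = A/P = 3.674/5.799 = 0.6335 m
Q = (1/n)·A·R^(2/3)·S^(1/2) = (1/0.016) × 3.674 × 0.6335^(2/3) × 0.0048^(1/2) = 11.73 m³/s
V = Q/A = 11.73/3.674 = 3.194 m/s

3.19 m/s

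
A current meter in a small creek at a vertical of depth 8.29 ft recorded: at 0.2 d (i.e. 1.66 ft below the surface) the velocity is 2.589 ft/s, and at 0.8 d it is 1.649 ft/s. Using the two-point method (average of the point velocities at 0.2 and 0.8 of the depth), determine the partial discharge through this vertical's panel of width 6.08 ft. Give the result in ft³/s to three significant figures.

v̄ = (2.589 + 1.649) / 2 = 2.119 ft/s
q = v̄ × d × w = 2.119 × 8.29 × 6.08 = 106.8 ft³/s

107 ft³/s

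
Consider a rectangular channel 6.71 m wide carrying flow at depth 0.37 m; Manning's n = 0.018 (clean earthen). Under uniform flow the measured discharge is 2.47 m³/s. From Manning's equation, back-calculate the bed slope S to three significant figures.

A = b·y = 6.71 × 0.37 = 2.483 m²
P = b + 2y = 6.71 + 2×0.37 = 7.450 m
R = A/P = 2.483/7.450 = 0.3332 m
S = (Q·n / (1·A·R^(2/3)))² = (2.47×0.018 / (1×2.483×0.4807))² = 0.001388

0.00139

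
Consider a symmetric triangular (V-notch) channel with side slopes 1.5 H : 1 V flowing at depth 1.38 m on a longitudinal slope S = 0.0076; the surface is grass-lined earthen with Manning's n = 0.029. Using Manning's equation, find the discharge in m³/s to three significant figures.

A = z·y² = 1.5×1.38² = 2.857 m²
P = 2y√(1+z²) = 2×1.38×√(1+1.5²) = 4.976 m
R = A/P = 2.857/4.976 = 0.5741 m
Q = (1/n)·A·R^(2/3)·S^(1/2) = (1/0.029) × 2.857 × 0.5741^(2/3) × 0.0076^(1/2) = 5.932 m³/s

5.93 m³/s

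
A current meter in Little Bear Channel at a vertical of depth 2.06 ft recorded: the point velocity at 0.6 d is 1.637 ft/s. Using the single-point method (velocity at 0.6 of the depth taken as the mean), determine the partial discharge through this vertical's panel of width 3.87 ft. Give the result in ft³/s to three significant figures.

13.1 ft³/s

v̄ = v₀.₆ = 1.637 ft/s
q = v̄ × d × w = 1.637 × 2.06 × 3.87 = 13.05 ft³/s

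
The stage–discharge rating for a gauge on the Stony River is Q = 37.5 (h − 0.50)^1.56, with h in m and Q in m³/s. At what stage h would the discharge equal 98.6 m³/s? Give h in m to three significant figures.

2.36 m

h − h₀ = (Q/C)^(1/b) = (98.6/37.5)^(1/1.56) = 1.858 m
h = 0.50 + 1.858 = 2.358 m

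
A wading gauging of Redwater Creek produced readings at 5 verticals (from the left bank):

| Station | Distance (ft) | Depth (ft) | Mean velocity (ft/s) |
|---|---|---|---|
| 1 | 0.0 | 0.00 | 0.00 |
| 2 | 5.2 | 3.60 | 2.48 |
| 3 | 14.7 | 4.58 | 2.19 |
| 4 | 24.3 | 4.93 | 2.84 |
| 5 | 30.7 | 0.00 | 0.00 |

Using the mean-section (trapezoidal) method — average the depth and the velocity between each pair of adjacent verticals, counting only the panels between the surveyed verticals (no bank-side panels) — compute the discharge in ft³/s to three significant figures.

Panel 1-2: Δb = 5.2 ft, d̄ = (0.00+3.60)/2 = 1.8, v̄ = (0.00+2.48)/2 = 1.24 → q = 5.2×1.8×1.24 = 11.61 ft³/s
Panel 2-3: Δb = 9.5 ft, d̄ = (3.60+4.58)/2 = 4.09, v̄ = (2.48+2.19)/2 = 2.335 → q = 9.5×4.09×2.335 = 90.73 ft³/s
Panel 3-4: Δb = 9.6 ft, d̄ = (4.58+4.93)/2 = 4.755, v̄ = (2.19+2.84)/2 = 2.515 → q = 9.6×4.755×2.515 = 114.8 ft³/s
Panel 4-5: Δb = 6.4 ft, d̄ = (4.93+0.00)/2 = 2.465, v̄ = (2.84+0.00)/2 = 1.42 → q = 6.4×2.465×1.42 = 22.40 ft³/s
Q = Σ q = 239.5 ft³/s

240 ft³/s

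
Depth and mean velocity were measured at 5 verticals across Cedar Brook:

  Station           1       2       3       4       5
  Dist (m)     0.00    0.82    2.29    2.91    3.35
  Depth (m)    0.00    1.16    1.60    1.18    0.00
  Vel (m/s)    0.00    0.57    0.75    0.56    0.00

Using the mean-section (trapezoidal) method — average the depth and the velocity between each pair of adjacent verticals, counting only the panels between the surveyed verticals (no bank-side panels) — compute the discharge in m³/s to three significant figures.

Panel 1-2: Δb = 0.82 m, d̄ = (0.00+1.16)/2 = 0.58, v̄ = (0.00+0.57)/2 = 0.285 → q = 0.82×0.58×0.285 = 0.1355 m³/s
Panel 2-3: Δb = 1.47 m, d̄ = (1.16+1.60)/2 = 1.38, v̄ = (0.57+0.75)/2 = 0.66 → q = 1.47×1.38×0.66 = 1.339 m³/s
Panel 3-4: Δb = 0.62 m, d̄ = (1.60+1.18)/2 = 1.39, v̄ = (0.75+0.56)/2 = 0.655 → q = 0.62×1.39×0.655 = 0.5645 m³/s
Panel 4-5: Δb = 0.44 m, d̄ = (1.18+0.00)/2 = 0.59, v̄ = (0.56+0.00)/2 = 0.28 → q = 0.44×0.59×0.28 = 0.07269 m³/s
Q = Σ q = 2.112 m³/s

2.11 m³/s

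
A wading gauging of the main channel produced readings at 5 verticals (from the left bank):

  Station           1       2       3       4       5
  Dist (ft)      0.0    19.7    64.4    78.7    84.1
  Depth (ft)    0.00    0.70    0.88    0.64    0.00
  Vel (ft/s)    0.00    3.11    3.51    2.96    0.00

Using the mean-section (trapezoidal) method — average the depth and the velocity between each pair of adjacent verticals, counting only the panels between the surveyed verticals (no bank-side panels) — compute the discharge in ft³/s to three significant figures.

165 ft³/s

Panel 1-2: Δb = 19.7 ft, d̄ = (0.00+0.70)/2 = 0.35, v̄ = (0.00+3.11)/2 = 1.555 → q = 19.7×0.35×1.555 = 10.72 ft³/s
Panel 2-3: Δb = 44.7 ft, d̄ = (0.70+0.88)/2 = 0.79, v̄ = (3.11+3.51)/2 = 3.31 → q = 44.7×0.79×3.31 = 116.9 ft³/s
Panel 3-4: Δb = 14.3 ft, d̄ = (0.88+0.64)/2 = 0.76, v̄ = (3.51+2.96)/2 = 3.235 → q = 14.3×0.76×3.235 = 35.16 ft³/s
Panel 4-5: Δb = 5.4 ft, d̄ = (0.64+0.00)/2 = 0.32, v̄ = (2.96+0.00)/2 = 1.48 → q = 5.4×0.32×1.48 = 2.557 ft³/s
Q = Σ q = 165.3 ft³/s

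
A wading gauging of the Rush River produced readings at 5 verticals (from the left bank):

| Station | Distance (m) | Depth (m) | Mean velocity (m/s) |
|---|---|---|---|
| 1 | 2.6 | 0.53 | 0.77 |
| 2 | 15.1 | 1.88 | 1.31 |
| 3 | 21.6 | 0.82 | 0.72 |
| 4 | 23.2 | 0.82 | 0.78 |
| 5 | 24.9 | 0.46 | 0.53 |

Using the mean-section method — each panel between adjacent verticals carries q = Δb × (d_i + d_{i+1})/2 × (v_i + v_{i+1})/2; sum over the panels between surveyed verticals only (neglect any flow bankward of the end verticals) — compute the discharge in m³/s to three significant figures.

Panel 1-2: Δb = 12.5 m, d̄ = (0.53+1.88)/2 = 1.205, v̄ = (0.77+1.31)/2 = 1.04 → q = 12.5×1.205×1.04 = 15.67 m³/s
Panel 2-3: Δb = 6.5 m, d̄ = (1.88+0.82)/2 = 1.35, v̄ = (1.31+0.72)/2 = 1.015 → q = 6.5×1.35×1.015 = 8.907 m³/s
Panel 3-4: Δb = 1.6 m, d̄ = (0.82+0.82)/2 = 0.82, v̄ = (0.72+0.78)/2 = 0.75 → q = 1.6×0.82×0.75 = 0.9840 m³/s
Panel 4-5: Δb = 1.7 m, d̄ = (0.82+0.46)/2 = 0.64, v̄ = (0.78+0.53)/2 = 0.655 → q = 1.7×0.64×0.655 = 0.7126 m³/s
Q = Σ q = 26.27 m³/s

26.3 m³/s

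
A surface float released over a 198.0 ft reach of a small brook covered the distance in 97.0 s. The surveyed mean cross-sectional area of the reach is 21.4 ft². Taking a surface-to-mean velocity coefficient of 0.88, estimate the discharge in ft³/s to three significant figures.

38.4 ft³/s

v_surface = L / t̄ = 198.0 / 97 = 2.041 ft/s
v_mean = 0.88 × 2.041 = 1.796 ft/s
Q = A × v_mean = 21.4 × 1.796 = 38.44 ft³/s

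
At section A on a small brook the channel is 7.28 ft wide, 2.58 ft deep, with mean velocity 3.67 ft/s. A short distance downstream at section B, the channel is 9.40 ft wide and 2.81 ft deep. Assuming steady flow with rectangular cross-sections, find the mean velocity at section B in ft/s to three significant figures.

Q = A₁V₁ = (7.28×2.58) × 3.67 = 68.93 ft³/s
A₂ = 9.40 × 2.81 = 26.41 ft²
V₂ = Q/A₂ = 68.93/26.41 = 2.610 ft/s

2.61 ft/s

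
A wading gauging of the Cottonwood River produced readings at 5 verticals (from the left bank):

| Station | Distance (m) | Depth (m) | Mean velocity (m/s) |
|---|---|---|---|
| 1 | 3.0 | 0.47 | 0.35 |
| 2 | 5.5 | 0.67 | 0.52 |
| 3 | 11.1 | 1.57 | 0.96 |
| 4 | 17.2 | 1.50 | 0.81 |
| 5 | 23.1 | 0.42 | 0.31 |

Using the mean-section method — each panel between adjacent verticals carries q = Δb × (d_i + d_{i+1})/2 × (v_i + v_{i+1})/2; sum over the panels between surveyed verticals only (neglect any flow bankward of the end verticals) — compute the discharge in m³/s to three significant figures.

Panel 1-2: Δb = 2.5 m, d̄ = (0.47+0.67)/2 = 0.57, v̄ = (0.35+0.52)/2 = 0.435 → q = 2.5×0.57×0.435 = 0.6199 m³/s
Panel 2-3: Δb = 5.6 m, d̄ = (0.67+1.57)/2 = 1.12, v̄ = (0.52+0.96)/2 = 0.74 → q = 5.6×1.12×0.74 = 4.641 m³/s
Panel 3-4: Δb = 6.1 m, d̄ = (1.57+1.50)/2 = 1.535, v̄ = (0.96+0.81)/2 = 0.885 → q = 6.1×1.535×0.885 = 8.287 m³/s
Panel 4-5: Δb = 5.9 m, d̄ = (1.50+0.42)/2 = 0.96, v̄ = (0.81+0.31)/2 = 0.56 → q = 5.9×0.96×0.56 = 3.172 m³/s
Q = Σ q = 16.72 m³/s

16.7 m³/s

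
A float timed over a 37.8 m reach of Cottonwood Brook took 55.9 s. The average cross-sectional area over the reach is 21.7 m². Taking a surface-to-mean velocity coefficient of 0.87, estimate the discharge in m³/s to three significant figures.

v_surface = L / t̄ = 37.8 / 55.9 = 0.6762 m/s
v_mean = 0.87 × 0.6762 = 0.5883 m/s
Q = A × v_mean = 21.7 × 0.5883 = 12.77 m³/s

12.8 m³/s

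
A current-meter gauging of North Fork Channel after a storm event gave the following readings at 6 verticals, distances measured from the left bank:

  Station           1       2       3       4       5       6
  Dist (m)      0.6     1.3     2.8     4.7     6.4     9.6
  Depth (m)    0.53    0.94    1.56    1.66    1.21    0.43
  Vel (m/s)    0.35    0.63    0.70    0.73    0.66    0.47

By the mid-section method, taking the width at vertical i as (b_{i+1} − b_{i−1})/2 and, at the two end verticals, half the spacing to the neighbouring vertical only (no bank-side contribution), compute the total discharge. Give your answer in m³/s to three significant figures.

7.03 m³/s

w_1 = (1.3 − 0.6)/2 = 0.35 m; q_1 = 0.35 × 0.53 × 0.35 = 0.06493 m³/s
w_2 = (2.8 − 0.6)/2 = 1.1 m; q_2 = 0.63 × 0.94 × 1.1 = 0.6514 m³/s
w_3 = (4.7 − 1.3)/2 = 1.7 m; q_3 = 0.70 × 1.56 × 1.7 = 1.856 m³/s
w_4 = (6.4 − 2.8)/2 = 1.8 m; q_4 = 0.73 × 1.66 × 1.8 = 2.181 m³/s
w_5 = (9.6 − 4.7)/2 = 2.45 m; q_5 = 0.66 × 1.21 × 2.45 = 1.957 m³/s
w_6 = (9.6 − 6.4)/2 = 1.6 m; q_6 = 0.47 × 0.43 × 1.6 = 0.3234 m³/s
Q = Σ qᵢ = 7.034 m³/s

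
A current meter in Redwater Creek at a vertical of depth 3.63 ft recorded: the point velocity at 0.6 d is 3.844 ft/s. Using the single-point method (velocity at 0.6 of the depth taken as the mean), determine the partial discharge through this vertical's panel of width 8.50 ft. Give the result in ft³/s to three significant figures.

v̄ = v₀.₆ = 3.844 ft/s
q = v̄ × d × w = 3.844 × 3.63 × 8.50 = 118.6 ft³/s

119 ft³/s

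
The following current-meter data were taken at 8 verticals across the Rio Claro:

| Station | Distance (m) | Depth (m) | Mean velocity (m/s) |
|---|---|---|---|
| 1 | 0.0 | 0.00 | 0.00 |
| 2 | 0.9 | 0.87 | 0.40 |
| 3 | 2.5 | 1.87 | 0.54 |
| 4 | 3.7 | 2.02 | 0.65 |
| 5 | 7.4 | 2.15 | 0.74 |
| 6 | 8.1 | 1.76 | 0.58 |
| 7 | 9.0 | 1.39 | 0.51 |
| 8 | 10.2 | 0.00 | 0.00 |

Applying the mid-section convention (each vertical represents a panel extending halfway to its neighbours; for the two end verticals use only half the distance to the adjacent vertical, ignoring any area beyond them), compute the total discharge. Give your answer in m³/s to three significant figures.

10.1 m³/s

w_2 = (2.5 − 0.0)/2 = 1.25 m; q_2 = 0.40 × 0.87 × 1.25 = 0.4350 m³/s
w_3 = (3.7 − 0.9)/2 = 1.4 m; q_3 = 0.54 × 1.87 × 1.4 = 1.414 m³/s
w_4 = (7.4 − 2.5)/2 = 2.45 m; q_4 = 0.65 × 2.02 × 2.45 = 3.217 m³/s
w_5 = (8.1 − 3.7)/2 = 2.2 m; q_5 = 0.74 × 2.15 × 2.2 = 3.500 m³/s
w_6 = (9.0 − 7.4)/2 = 0.8 m; q_6 = 0.58 × 1.76 × 0.8 = 0.8166 m³/s
w_7 = (10.2 − 8.1)/2 = 1.05 m; q_7 = 0.51 × 1.39 × 1.05 = 0.7443 m³/s
Stations 1, 8 contribute zero (depth or velocity is 0).
Q = Σ qᵢ = 10.13 m³/s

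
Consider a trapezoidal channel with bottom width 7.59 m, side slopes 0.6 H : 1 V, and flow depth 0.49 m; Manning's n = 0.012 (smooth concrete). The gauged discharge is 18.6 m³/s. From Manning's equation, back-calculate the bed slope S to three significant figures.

A = (b + z·y)·y = (7.59 + 0.6×0.49)×0.49 = 3.863 m²
P = b + 2y√(1+z²) = 7.59 + 2×0.49×√(1+0.6²) = 8.733 m
R = A/P = 3.863/8.733 = 0.4424 m
S = (Q·n / (1·A·R^(2/3)))² = (18.6×0.012 / (1×3.863×0.5806))² = 0.009903

0.00990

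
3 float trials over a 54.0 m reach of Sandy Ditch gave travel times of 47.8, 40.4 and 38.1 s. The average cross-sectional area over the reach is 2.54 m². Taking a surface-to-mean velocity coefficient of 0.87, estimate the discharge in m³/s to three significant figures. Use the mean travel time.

2.83 m³/s

t̄ = (47.8 + 40.4 + 38.1) / 3 = 42.1 s
v_surface = L / t̄ = 54.0 / 42.1 = 1.283 m/s
v_mean = 0.87 × 1.283 = 1.116 m/s
Q = A × v_mean = 2.54 × 1.116 = 2.834 m³/s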